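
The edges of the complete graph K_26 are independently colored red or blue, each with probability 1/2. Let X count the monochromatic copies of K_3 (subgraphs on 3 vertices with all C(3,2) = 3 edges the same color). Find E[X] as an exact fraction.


Let X = Σ_S X_S over the C(26, 3) = 2600 subsets S of size 3, where X_S = 1 if the K_3 on S is monochromatic.
For a fixed S, the K_3 on S has C(3, 2) = 3 edges. P[all 3 edges red] = (1/2)^3, and likewise for blue, so P[monochromatic] = 2·(1/2)^3 = 2^{1 − 3} = 1/4.
By linearity of expectation: E[X] = C(26, 3) · 2^{1 − 3} = 2600 · 1/4 = 650.
Numerically: E[X] ≈ 650.000000.

E[X] = C(26,3)·2^(1−C(3,2)) = 650 ≈ 650.000000.


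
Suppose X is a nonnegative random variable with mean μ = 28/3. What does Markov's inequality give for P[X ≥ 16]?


μ = E[X] = 28/3, a = 16.
Markov: P[X ≥ 16] ≤ μ/a = (28/3)/16 = 7/12.
Numerically: ≈ 0.583.
(Since a = 16 > μ = 9.333, the bound 7/12 is < 1 and informative.)

P[X ≥ 16] ≤ 7/12 ≈ 0.583.


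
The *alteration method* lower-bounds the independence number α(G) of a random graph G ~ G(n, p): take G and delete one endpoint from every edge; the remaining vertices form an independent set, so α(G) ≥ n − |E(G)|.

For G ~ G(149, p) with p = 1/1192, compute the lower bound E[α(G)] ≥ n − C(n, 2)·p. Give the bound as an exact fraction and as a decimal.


E[|E(G)|] = C(149, 2)·p = 11026 · (1/1192) = 37/4.
E[α(G)] ≥ n − E[|E(G)|] = 149 − 37/4 = 559/4.
Numerically: ≈ 139.75000.
(This is only a lower bound; the true E[α(G)] may be larger.)

E[α(G)] ≥ 559/4 ≈ 139.75000.


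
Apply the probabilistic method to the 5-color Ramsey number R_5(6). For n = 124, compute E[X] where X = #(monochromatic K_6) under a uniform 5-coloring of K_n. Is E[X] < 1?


E[X] = C(124, 6) · 5^{1 − 15} = 4465475476 · 5^{−14} = 4465475476/6103515625.
As a reduced fraction: E[X] = 4465475476/6103515625 ≈ 0.7316.
Is E[X] < 1? YES.
Since E[X] < 1, there exists a 5-coloring of K_{124} with no monochromatic K_6; hence R_5(6) > 124.

E[X] = 4465475476/6103515625 ≈ 0.7316; E[X] < 1, so R_5(6) > 124.


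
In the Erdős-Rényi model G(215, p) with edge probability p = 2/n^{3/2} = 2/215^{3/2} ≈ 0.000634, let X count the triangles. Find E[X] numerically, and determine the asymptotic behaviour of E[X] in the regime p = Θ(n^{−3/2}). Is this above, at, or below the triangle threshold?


Number of potential triangles: C(215, 3) = 1633355.
Each occurs with probability p³ ≈ (0.000634)³ ≈ 2.55339e-10.
By linearity: E[X] = C(215, 3)·p³ ≈ 1633355 · 2.55339e-10 ≈ 0.000.
Since α = 3/2 > 1, p = c/n^{3/2} = o(1/n) is below the triangle threshold p ~ 1/n. Asymptotically E[X] ~ (c³/6)·n^{3(1−α)} = (2³/6)·n^{-1.5} → 0, so by Markov's inequality G has no triangles w.h.p.

E[X] ≈ 0.000; in regime p = Θ(1/n^{3/2}) E[X] tends to 0 (below the triangle threshold p ~ 1/n).


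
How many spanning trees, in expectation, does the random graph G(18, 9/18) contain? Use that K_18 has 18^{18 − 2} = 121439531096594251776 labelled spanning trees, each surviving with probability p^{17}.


K_18 has 18^{18 − 2} = 121439531096594251776 labelled spanning trees.
For each such spanning tree H, let X_H = 1 if all 17 edges of H are present in G. Then P[X_H = 1] = p^{17} = (1/2)^{17} = 1/131072.
Summing the indicators: E[X] = Σ_H E[X_H] = 121439531096594251776 · p^{17} = 121439531096594251776 · 1/131072 = 1853020188851841/2.
Numerically: E[X] ≈ 9.265e+14.

E[X] = 121439531096594251776 · (1/2)^{17} = 1853020188851841/2 ≈ 9.265e+14.


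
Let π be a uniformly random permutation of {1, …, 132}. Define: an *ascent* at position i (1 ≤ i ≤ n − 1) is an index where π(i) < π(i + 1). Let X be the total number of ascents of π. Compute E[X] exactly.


Write X = Σ X_I over i = 1, …, 131, with X_I the indicator of one ascent.
There are 131 indicators.
For each fixed i, the pair (π(i), π(i+1)) is a uniformly random ordered pair of distinct values from {1, …, 132}; by symmetry P[π(i) < π(i+1)] = 1/2.
By linearity: E[X] = 131 · (1/2) = (132 − 1) · (1/2) = 131/2 ≈ 65.50000.

E[X] = 131/2 = 65.50000.


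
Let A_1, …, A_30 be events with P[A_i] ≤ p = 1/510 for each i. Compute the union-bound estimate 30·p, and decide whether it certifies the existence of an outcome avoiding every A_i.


Union bound: P[∪_{i=1}^{30} A_i] ≤ Σ_i P[A_i] ≤ 30·p = 30·(1/510) = 1/17.
Numerically: 1/17 ≈ 0.0588.
Is 1/17 < 1? YES.
Since P[∪ A_i] ≤ 1/17 < 1, the complement has P[∩ A_i^c] ≥ 1 − 1/17 = 16/17 > 0, so some outcome avoids every A_i.

30·p = 1/17 ≈ 0.0588; existence CERTIFIED by the union bound.


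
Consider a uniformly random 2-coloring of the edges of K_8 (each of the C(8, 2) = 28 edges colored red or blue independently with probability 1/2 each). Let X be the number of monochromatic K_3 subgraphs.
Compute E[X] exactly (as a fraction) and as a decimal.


Let X = Σ_S X_S over the C(8, 3) = 56 subsets S of size 3, where X_S = 1 if the K_3 on S is monochromatic.
For a fixed S, the K_3 on S has C(3, 2) = 3 edges. P[all 3 edges red] = (1/2)^3, and likewise for blue, so P[monochromatic] = 2·(1/2)^3 = 2^{1 − 3} = 1/4.
Summing: E[X] = C(8, 3) · 2^{1 − 3} = 56 · 1/4 = 14.
Numerically: E[X] ≈ 14.000.

E[X] = C(8,3)·2^(1−C(3,2)) = 14 ≈ 14.000.


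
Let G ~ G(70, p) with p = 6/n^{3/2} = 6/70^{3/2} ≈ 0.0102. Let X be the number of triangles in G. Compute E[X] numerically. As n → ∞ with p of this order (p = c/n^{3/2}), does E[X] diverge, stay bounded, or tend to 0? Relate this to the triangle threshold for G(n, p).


Number of potential triangles: C(70, 3) = 54740.
Each occurs with probability p³ ≈ (0.0102)³ ≈ 1.07526e-06.
By linearity: E[X] = C(70, 3)·p³ ≈ 54740 · 1.07526e-06 ≈ 0.059.
Since α = 3/2 > 1, p = c/n^{3/2} = o(1/n) is below the triangle threshold p ~ 1/n. Asymptotically E[X] ~ (c³/6)·n^{3(1−α)} = (6³/6)·n^{-1.5} → 0, so by Markov's inequality G has no triangles w.h.p.

E[X] ≈ 0.059; in regime p = Θ(1/n^{3/2}) E[X] tends to 0 (below the triangle threshold p ~ 1/n).


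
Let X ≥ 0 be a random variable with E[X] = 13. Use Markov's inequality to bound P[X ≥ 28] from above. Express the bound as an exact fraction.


μ = E[X] = 13, a = 28.
Markov: P[X ≥ 28] ≤ μ/a = (13)/28 = 13/28.
Numerically: ≈ 0.464.
(Since a = 28 > μ = 13.000, the bound 13/28 is < 1 and informative.)

P[X ≥ 28] ≤ 13/28 ≈ 0.464.


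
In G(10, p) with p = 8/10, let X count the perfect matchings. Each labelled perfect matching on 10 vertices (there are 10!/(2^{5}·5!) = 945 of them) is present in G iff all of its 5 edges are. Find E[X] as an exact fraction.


K_10 has 10!/(2^{5}·5!) = 945 labelled perfect matchings.
For each such perfect matching H, let X_H = 1 if all 5 edges of H are present in G. Then P[X_H = 1] = p^{5} = (4/5)^{5} = 1024/3125.
By linearity of expectation: E[X] = Σ_H E[X_H] = 945 · p^{5} = 945 · 1024/3125 = 193536/625.
Numerically: E[X] ≈ 309.7.

E[X] = 945 · (4/5)^{5} = 193536/625 ≈ 309.7.


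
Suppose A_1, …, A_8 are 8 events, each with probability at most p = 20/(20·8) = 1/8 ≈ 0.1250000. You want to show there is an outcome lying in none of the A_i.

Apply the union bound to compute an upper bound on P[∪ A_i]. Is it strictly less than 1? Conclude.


Union bound: P[∪_{i=1}^{8} A_i] ≤ Σ_i P[A_i] ≤ 8·p = 8·(1/8) = 1.
Numerically: 1 ≈ 1.0000000.
Is 1 < 1? NO.
Since the bound 1 is ≥ 1, the union bound is uninformative here; it does NOT by itself certify existence.

8·p = 1 ≈ 1.0000000; existence NOT certified by the union bound.


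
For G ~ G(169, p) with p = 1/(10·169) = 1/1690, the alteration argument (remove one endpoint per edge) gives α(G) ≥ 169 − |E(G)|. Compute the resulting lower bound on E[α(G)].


E[|E(G)|] = C(169, 2)·p = 14196 · (1/1690) = 42/5.
E[α(G)] ≥ n − E[|E(G)|] = 169 − 42/5 = 803/5.
Numerically: ≈ 160.600000.
(This is only a lower bound; the true E[α(G)] may be larger.)

E[α(G)] ≥ 803/5 ≈ 160.600000.


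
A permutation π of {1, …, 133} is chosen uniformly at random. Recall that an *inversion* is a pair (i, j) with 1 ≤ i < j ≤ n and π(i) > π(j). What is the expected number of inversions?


Write X = Σ X_I over the C(133, 2) = 8778 pairs i < j, with X_I the indicator of one inversion.
There are 8778 indicators.
For each fixed pair i < j, the values π(i) and π(j) are two distinct elements of {1, …, 133} in uniformly random order; by symmetry P[π(i) > π(j)] = 1/2.
By linearity: E[X] = 8778 · (1/2) = C(133, 2) · (1/2) = 8778/2 = 4389 ≈ 4389.00000.

E[X] = 4389 = 4389.00000.


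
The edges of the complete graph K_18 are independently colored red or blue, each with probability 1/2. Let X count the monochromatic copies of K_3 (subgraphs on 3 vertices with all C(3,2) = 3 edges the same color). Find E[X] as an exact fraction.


Let X = Σ_S X_S over the C(18, 3) = 816 subsets S of size 3, where X_S = 1 if the K_3 on S is monochromatic.
For a fixed S, the K_3 on S has C(3, 2) = 3 edges. P[all 3 edges red] = (1/2)^3, and likewise for blue, so P[monochromatic] = 2·(1/2)^3 = 2^{1 − 3} = 1/4.
By linearity of expectation: E[X] = C(18, 3) · 2^{1 − 3} = 816 · 1/4 = 204.
Numerically: E[X] ≈ 204.000000.

E[X] = C(18,3)·2^(1−C(3,2)) = 204 ≈ 204.000000.


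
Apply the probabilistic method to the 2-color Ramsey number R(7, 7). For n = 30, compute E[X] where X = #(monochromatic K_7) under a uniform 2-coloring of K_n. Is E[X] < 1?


E[X] = C(30, 7) · 2^{1 − 21} = 2035800 · 2^{−20} = 2035800/1048576.
As a reduced fraction: E[X] = 254475/131072 ≈ 1.941.
Is E[X] < 1? NO.
Since E[X] ≥ 1, the first-moment bound is inconclusive at n = 30; it does NOT by itself certify R(7, 7) > 30.

E[X] = 254475/131072 ≈ 1.941; E[X] ≥ 1; first-moment method inconclusive here.


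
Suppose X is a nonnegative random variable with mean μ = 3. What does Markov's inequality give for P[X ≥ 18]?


μ = E[X] = 3, a = 18.
Markov: P[X ≥ 18] ≤ μ/a = (3)/18 = 1/6.
Numerically: ≈ 0.1667.
(Since a = 18 > μ = 3.0000, the bound 1/6 is < 1 and informative.)

P[X ≥ 18] ≤ 1/6 ≈ 0.1667.


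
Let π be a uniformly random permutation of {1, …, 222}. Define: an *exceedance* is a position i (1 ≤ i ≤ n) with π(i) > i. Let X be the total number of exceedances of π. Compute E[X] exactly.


Write X = Σ_{i=1}^{222} X_i, where X_i = 1_{π(i) > i}.
For each fixed i, π(i) is uniform over {1, …, 222} (marginal of a uniform permutation), so P[π(i) > i] = (n − i)/n. Summing: Σ_{i=1}^{222} (n − i)/n = (0 + 1 + … + 221)/222 = 222(222 − 1)/(2·222) = (222 − 1)/2.
Hence E[X] = Σ_{i=1}^{222} (222 − i)/222 = 221/2 ≈ 110.5000.

E[X] = 221/2 = 110.5000.


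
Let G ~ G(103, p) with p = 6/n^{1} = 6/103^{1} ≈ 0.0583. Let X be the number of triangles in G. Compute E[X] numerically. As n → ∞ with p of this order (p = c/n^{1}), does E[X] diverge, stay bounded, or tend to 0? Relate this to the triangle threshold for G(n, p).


Number of potential triangles: C(103, 3) = 176851.
Each occurs with probability p³ ≈ (0.0583)³ ≈ 1.97671e-04.
By linearity: E[X] = C(103, 3)·p³ ≈ 176851 · 1.97671e-04 ≈ 34.958.
Here α = 1, so p = 6/n is exactly at the triangle threshold p ~ 1/n. Asymptotically E[X] → c³/6 = 6³/6 = 36 ≈ 36.000, a bounded constant. In this regime the triangle count is asymptotically Poisson(c³/6).

E[X] ≈ 34.958; in regime p = Θ(1/n^{1}) E[X] stays bounded (at the triangle threshold p ~ 1/n).


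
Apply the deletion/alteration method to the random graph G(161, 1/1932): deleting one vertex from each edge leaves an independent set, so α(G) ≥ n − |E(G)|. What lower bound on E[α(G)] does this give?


E[|E(G)|] = C(161, 2)·p = 12880 · (1/1932) = 20/3.
E[α(G)] ≥ n − E[|E(G)|] = 161 − 20/3 = 463/3.
Numerically: ≈ 154.333.
(This is only a lower bound; the true E[α(G)] may be larger.)

E[α(G)] ≥ 463/3 ≈ 154.333.


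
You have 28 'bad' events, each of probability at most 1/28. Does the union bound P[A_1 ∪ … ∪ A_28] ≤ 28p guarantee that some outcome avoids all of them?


Union bound: P[∪_{i=1}^{28} A_i] ≤ Σ_i P[A_i] ≤ 28·p = 28·(1/28) = 1.
Numerically: 1 ≈ 1.000.
Is 1 < 1? NO.
Since the bound 1 is ≥ 1, the union bound is uninformative here; it does NOT by itself certify existence.

28·p = 1 ≈ 1.000; existence NOT certified by the union bound.


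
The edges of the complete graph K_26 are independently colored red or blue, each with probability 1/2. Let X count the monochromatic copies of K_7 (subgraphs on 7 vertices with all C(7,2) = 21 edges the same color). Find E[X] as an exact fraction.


Let X = Σ_S X_S over the C(26, 7) = 657800 subsets S of size 7, where X_S = 1 if the K_7 on S is monochromatic.
For a fixed S, the K_7 on S has C(7, 2) = 21 edges. P[all 21 edges red] = (1/2)^21, and likewise for blue, so P[monochromatic] = 2·(1/2)^21 = 2^{1 − 21} = 1/1048576.
By linearity of expectation: E[X] = C(26, 7) · 2^{1 − 21} = 657800 · 1/1048576 = 82225/131072.
Numerically: E[X] ≈ 0.62733.

E[X] = C(26,7)·2^(1−C(7,2)) = 82225/131072 ≈ 0.62733.


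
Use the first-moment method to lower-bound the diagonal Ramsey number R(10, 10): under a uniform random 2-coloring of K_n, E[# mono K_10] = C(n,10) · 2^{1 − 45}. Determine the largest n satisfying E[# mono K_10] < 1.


We need C(n, 10) · 2^{1 − 45} < 1, i.e. C(n, 10) < 2^{45 − 1} = 17592186044416.
Check values of n near the boundary:
  n = 98: C(98, 10) = 14005614014756; 14005614014756 < 17592186044416? YES
  n = 99: C(99, 10) = 15579278510796; 15579278510796 < 17592186044416? YES
  n = 100: C(100, 10) = 17310309456440; 17310309456440 < 17592186044416? YES
  n = 101: C(101, 10) = 19212541264840; 19212541264840 < 17592186044416? NO
The largest n with C(n, 10) < 17592186044416 is n = 100 (where E[X] = 2163788682055/2199023255552 ≈ 0.984). Hence R(10, 10) > 100, i.e. R(10, 10) ≥ 101.

Largest n = 100; hence R(10, 10) > 100.


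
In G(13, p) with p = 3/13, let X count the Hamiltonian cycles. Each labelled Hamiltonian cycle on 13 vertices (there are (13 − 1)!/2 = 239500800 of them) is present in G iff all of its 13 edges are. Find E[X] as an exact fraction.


K_13 has (13 − 1)!/2 = 239500800 labelled Hamiltonian cycles.
For each such Hamiltonian cycle H, let X_H = 1 if all 13 edges of H are present in G. Then P[X_H = 1] = p^{13} = (3/13)^{13} = 1594323/302875106592253.
Summing the indicators: E[X] = Σ_H E[X_H] = 239500800 · p^{13} = 239500800 · 1594323/302875106592253 = 381841633958400/302875106592253.
Numerically: E[X] ≈ 1.261.

E[X] = 239500800 · (3/13)^{13} = 381841633958400/302875106592253 ≈ 1.261.


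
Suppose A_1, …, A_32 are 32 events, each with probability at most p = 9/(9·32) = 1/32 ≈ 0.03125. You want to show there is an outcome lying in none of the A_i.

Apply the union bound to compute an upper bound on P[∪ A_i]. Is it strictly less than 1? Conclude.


Union bound: P[∪_{i=1}^{32} A_i] ≤ Σ_i P[A_i] ≤ 32·p = 32·(1/32) = 1.
Numerically: 1 ≈ 1.00000.
Is 1 < 1? NO.
Since the bound 1 is ≥ 1, the union bound is uninformative here; it does NOT by itself certify existence.

32·p = 1 ≈ 1.00000; existence NOT certified by the union bound.


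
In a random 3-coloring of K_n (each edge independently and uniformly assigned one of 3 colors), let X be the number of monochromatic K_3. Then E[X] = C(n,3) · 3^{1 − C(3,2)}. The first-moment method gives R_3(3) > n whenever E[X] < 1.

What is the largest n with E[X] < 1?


We need C(n, 3) · 3^{1 − 3} < 1, i.e. C(n, 3) < 3^{3 − 1} = 9.
Check values of n near the boundary:
  n = 3: C(3, 3) = 1; 1 < 9? YES
  n = 4: C(4, 3) = 4; 4 < 9? YES
  n = 5: C(5, 3) = 10; 10 < 9? NO
  n = 6: C(6, 3) = 20; 20 < 9? NO
  n = 7: C(7, 3) = 35; 35 < 9? NO
The largest n with C(n, 3) < 9 is n = 4 (where E[X] = 4/9 ≈ 0.44444). Hence R_3(3) > 4, i.e. R_3(3) ≥ 5.

Largest n = 4; hence R_3(3) > 4.


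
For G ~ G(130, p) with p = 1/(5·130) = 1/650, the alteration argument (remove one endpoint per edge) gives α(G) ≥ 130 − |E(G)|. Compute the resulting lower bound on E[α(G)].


E[|E(G)|] = C(130, 2)·p = 8385 · (1/650) = 129/10.
E[α(G)] ≥ n − E[|E(G)|] = 130 − 129/10 = 1171/10.
Numerically: ≈ 117.100.
(This is only a lower bound; the true E[α(G)] may be larger.)

E[α(G)] ≥ 1171/10 ≈ 117.100.


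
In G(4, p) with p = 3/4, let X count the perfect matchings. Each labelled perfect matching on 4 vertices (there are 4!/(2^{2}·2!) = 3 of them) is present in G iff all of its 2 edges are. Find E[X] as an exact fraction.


K_4 has 4!/(2^{2}·2!) = 3 labelled perfect matchings.
For each such perfect matching H, let X_H = 1 if all 2 edges of H are present in G. Then P[X_H = 1] = p^{2} = (3/4)^{2} = 9/16.
By linearity: E[X] = Σ_H E[X_H] = 3 · p^{2} = 3 · 9/16 = 27/16.
Numerically: E[X] ≈ 1.6875.

E[X] = 3 · (3/4)^{2} = 27/16 ≈ 1.6875.


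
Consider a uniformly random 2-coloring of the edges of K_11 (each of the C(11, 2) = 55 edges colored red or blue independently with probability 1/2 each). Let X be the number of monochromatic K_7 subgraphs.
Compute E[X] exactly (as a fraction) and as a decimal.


Let X = Σ_S X_S over the C(11, 7) = 330 subsets S of size 7, where X_S = 1 if the K_7 on S is monochromatic.
For a fixed S, the K_7 on S has C(7, 2) = 21 edges. P[all 21 edges red] = (1/2)^21, and likewise for blue, so P[monochromatic] = 2·(1/2)^21 = 2^{1 − 21} = 1/1048576.
Summing: E[X] = C(11, 7) · 2^{1 − 21} = 330 · 1/1048576 = 165/524288.
Numerically: E[X] ≈ 0.0003.

E[X] = C(11,7)·2^(1−C(7,2)) = 165/524288 ≈ 0.0003.


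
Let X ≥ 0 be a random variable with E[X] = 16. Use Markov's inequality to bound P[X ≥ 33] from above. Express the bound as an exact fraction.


μ = E[X] = 16, a = 33.
Markov: P[X ≥ 33] ≤ μ/a = (16)/33 = 16/33.
Numerically: ≈ 0.485.
(Since a = 33 > μ = 16.000, the bound 16/33 is < 1 and informative.)

P[X ≥ 33] ≤ 16/33 ≈ 0.485.


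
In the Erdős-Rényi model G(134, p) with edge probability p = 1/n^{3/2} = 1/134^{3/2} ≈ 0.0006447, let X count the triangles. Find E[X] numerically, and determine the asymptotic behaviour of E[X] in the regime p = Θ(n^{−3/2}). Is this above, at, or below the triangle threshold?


Number of potential triangles: C(134, 3) = 392084.
Each occurs with probability p³ ≈ (0.0006447)³ ≈ 2.679344e-10.
By linearity: E[X] = C(134, 3)·p³ ≈ 392084 · 2.679344e-10 ≈ 0.0001.
Since α = 3/2 > 1, p = c/n^{3/2} = o(1/n) is below the triangle threshold p ~ 1/n. Asymptotically E[X] ~ (c³/6)·n^{3(1−α)} = (1³/6)·n^{-1.5} → 0, so by Markov's inequality G has no triangles w.h.p.

E[X] ≈ 0.0001; in regime p = Θ(1/n^{3/2}) E[X] tends to 0 (below the triangle threshold p ~ 1/n).


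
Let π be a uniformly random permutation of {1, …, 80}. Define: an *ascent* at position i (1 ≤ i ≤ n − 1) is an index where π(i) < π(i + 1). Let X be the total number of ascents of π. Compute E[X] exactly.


Write X = Σ X_I over i = 1, …, 79, with X_I the indicator of one ascent.
There are 79 indicators.
For each fixed i, the pair (π(i), π(i+1)) is a uniformly random ordered pair of distinct values from {1, …, 80}; by symmetry P[π(i) < π(i+1)] = 1/2.
By linearity: E[X] = 79 · (1/2) = (80 − 1) · (1/2) = 79/2 ≈ 39.5000.

E[X] = 79/2 = 39.5000.


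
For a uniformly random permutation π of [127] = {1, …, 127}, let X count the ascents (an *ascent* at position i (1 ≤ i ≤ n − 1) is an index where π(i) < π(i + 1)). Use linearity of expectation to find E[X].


Write X = Σ X_I over i = 1, …, 126, with X_I the indicator of one ascent.
There are 126 indicators.
For each fixed i, the pair (π(i), π(i+1)) is a uniformly random ordered pair of distinct values from {1, …, 127}; by symmetry P[π(i) < π(i+1)] = 1/2.
By linearity: E[X] = 126 · (1/2) = (127 − 1) · (1/2) = 63 ≈ 63.000.

E[X] = 63 = 63.000.


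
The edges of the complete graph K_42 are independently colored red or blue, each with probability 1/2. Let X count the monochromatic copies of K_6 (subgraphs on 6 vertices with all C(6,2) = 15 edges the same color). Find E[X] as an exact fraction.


Let X = Σ_S X_S over the C(42, 6) = 5245786 subsets S of size 6, where X_S = 1 if the K_6 on S is monochromatic.
For a fixed S, the K_6 on S has C(6, 2) = 15 edges. P[all 15 edges red] = (1/2)^15, and likewise for blue, so P[monochromatic] = 2·(1/2)^15 = 2^{1 − 15} = 1/16384.
By linearity: E[X] = C(42, 6) · 2^{1 − 15} = 5245786 · 1/16384 = 2622893/8192.
Numerically: E[X] ≈ 320.177.

E[X] = C(42,6)·2^(1−C(6,2)) = 2622893/8192 ≈ 320.177.


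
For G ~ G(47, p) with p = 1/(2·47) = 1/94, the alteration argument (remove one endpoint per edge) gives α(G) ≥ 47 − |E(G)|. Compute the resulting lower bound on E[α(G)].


E[|E(G)|] = C(47, 2)·p = 1081 · (1/94) = 23/2.
E[α(G)] ≥ n − E[|E(G)|] = 47 − 23/2 = 71/2.
Numerically: ≈ 35.5000.
(This is only a lower bound; the true E[α(G)] may be larger.)

E[α(G)] ≥ 71/2 ≈ 35.5000.


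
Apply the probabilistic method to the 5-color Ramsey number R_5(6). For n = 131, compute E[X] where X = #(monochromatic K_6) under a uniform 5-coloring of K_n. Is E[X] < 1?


E[X] = C(131, 6) · 5^{1 − 15} = 6249655776 · 5^{−14} = 6249655776/6103515625.
As a reduced fraction: E[X] = 6249655776/6103515625 ≈ 1.0239436.
Is E[X] < 1? NO.
Since E[X] ≥ 1, the first-moment bound is inconclusive at n = 131; it does NOT by itself certify R_5(6) > 131.

E[X] = 6249655776/6103515625 ≈ 1.0239436; E[X] ≥ 1; first-moment method inconclusive here.


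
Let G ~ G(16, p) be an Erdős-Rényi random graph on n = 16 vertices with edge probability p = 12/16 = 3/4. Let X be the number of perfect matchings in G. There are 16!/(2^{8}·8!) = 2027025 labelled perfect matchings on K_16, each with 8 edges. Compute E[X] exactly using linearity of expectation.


K_16 has 16!/(2^{8}·8!) = 2027025 labelled perfect matchings.
For each such perfect matching H, let X_H = 1 if all 8 edges of H are present in G. Then P[X_H = 1] = p^{8} = (3/4)^{8} = 6561/65536.
By linearity: E[X] = Σ_H E[X_H] = 2027025 · p^{8} = 2027025 · 6561/65536 = 13299311025/65536.
Numerically: E[X] ≈ 202931.

E[X] = 2027025 · (3/4)^{8} = 13299311025/65536 ≈ 202931.


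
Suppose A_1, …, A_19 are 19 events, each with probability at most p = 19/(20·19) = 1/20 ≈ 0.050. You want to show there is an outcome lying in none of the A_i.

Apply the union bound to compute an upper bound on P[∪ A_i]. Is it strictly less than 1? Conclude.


Union bound: P[∪_{i=1}^{19} A_i] ≤ Σ_i P[A_i] ≤ 19·p = 19·(1/20) = 19/20.
Numerically: 19/20 ≈ 0.950.
Is 19/20 < 1? YES.
Since P[∪ A_i] ≤ 19/20 < 1, the complement has P[∩ A_i^c] ≥ 1 − 19/20 = 1/20 > 0, so some outcome avoids every A_i.

19·p = 19/20 ≈ 0.950; existence CERTIFIED by the union bound.


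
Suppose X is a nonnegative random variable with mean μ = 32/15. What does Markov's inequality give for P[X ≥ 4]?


μ = E[X] = 32/15, a = 4.
Markov: P[X ≥ 4] ≤ μ/a = (32/15)/4 = 8/15.
Numerically: ≈ 0.53333.
(Since a = 4 > μ = 2.13333, the bound 8/15 is < 1 and informative.)

P[X ≥ 4] ≤ 8/15 ≈ 0.53333.


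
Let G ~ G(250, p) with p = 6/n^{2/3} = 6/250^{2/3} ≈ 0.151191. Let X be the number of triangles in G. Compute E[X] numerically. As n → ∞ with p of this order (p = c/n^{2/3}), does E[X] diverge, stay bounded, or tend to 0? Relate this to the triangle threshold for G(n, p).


Number of potential triangles: C(250, 3) = 2573000.
Each occurs with probability p³ ≈ (0.151191)³ ≈ 3.45600000e-03.
By linearity: E[X] = C(250, 3)·p³ ≈ 2573000 · 3.45600000e-03 ≈ 8892.288000.
Since α = 2/3 < 1, p = c/n^{2/3} ≫ 1/n is above the triangle threshold p ~ 1/n. Asymptotically E[X] ~ (c³/6)·n^{3(1−α)} = (6³/6)·n^{1} → ∞; triangles are abundant w.h.p.

E[X] ≈ 8892.288000; in regime p = Θ(1/n^{2/3}) E[X] diverges (above the triangle threshold p ~ 1/n).


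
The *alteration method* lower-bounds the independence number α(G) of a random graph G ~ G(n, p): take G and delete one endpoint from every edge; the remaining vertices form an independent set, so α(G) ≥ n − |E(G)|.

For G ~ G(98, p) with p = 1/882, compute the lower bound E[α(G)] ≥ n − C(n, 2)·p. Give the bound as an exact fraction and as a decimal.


E[|E(G)|] = C(98, 2)·p = 4753 · (1/882) = 97/18.
E[α(G)] ≥ n − E[|E(G)|] = 98 − 97/18 = 1667/18.
Numerically: ≈ 92.611111.
(This is only a lower bound; the true E[α(G)] may be larger.)

E[α(G)] ≥ 1667/18 ≈ 92.611111.


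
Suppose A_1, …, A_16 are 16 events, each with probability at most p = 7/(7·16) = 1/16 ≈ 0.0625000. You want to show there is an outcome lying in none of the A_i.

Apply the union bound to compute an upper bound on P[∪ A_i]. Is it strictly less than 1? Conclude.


Union bound: P[∪_{i=1}^{16} A_i] ≤ Σ_i P[A_i] ≤ 16·p = 16·(1/16) = 1.
Numerically: 1 ≈ 1.0000000.
Is 1 < 1? NO.
Since the bound 1 is ≥ 1, the union bound is uninformative here; it does NOT by itself certify existence.

16·p = 1 ≈ 1.0000000; existence NOT certified by the union bound.


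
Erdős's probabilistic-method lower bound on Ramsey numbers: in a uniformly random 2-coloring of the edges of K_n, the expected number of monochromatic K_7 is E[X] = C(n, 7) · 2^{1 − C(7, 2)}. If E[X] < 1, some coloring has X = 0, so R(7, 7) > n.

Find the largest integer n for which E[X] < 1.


We need C(n, 7) · 2^{1 − 21} < 1, i.e. C(n, 7) < 2^{21 − 1} = 1048576.
Check values of n near the boundary:
  n = 24: C(24, 7) = 346104; 346104 < 1048576? YES
  n = 25: C(25, 7) = 480700; 480700 < 1048576? YES
  n = 26: C(26, 7) = 657800; 657800 < 1048576? YES
  n = 27: C(27, 7) = 888030; 888030 < 1048576? YES
  n = 28: C(28, 7) = 1184040; 1184040 < 1048576? NO
  n = 29: C(29, 7) = 1560780; 1560780 < 1048576? NO
The largest n with C(n, 7) < 1048576 is n = 27 (where E[X] = 444015/524288 ≈ 0.846891). Hence R(7, 7) > 27, i.e. R(7, 7) ≥ 28.

Largest n = 27; hence R(7, 7) > 27.


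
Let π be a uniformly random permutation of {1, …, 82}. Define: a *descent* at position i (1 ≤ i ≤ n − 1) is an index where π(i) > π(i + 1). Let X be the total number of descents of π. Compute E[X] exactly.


Write X = Σ X_I over i = 1, …, 81, with X_I the indicator of one descent.
There are 81 indicators.
For each fixed i, the pair (π(i), π(i+1)) is a uniformly random ordered pair of distinct values from {1, …, 82}; by symmetry P[π(i) > π(i+1)] = 1/2.
By linearity: E[X] = 81 · (1/2) = (82 − 1) · (1/2) = 81/2 ≈ 40.50000.

E[X] = 81/2 = 40.50000.


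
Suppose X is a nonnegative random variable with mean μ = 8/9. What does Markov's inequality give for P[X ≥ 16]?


μ = E[X] = 8/9, a = 16.
Markov: P[X ≥ 16] ≤ μ/a = (8/9)/16 = 1/18.
Numerically: ≈ 0.056.
(Since a = 16 > μ = 0.889, the bound 1/18 is < 1 and informative.)

P[X ≥ 16] ≤ 1/18 ≈ 0.056.


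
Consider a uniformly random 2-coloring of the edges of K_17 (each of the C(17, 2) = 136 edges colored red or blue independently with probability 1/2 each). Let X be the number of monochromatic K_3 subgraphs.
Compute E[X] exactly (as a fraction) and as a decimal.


Let X = Σ_S X_S over the C(17, 3) = 680 subsets S of size 3, where X_S = 1 if the K_3 on S is monochromatic.
For a fixed S, the K_3 on S has C(3, 2) = 3 edges. P[all 3 edges red] = (1/2)^3, and likewise for blue, so P[monochromatic] = 2·(1/2)^3 = 2^{1 − 3} = 1/4.
By linearity of expectation: E[X] = C(17, 3) · 2^{1 − 3} = 680 · 1/4 = 170.
Numerically: E[X] ≈ 170.00000.

E[X] = C(17,3)·2^(1−C(3,2)) = 170 ≈ 170.00000.


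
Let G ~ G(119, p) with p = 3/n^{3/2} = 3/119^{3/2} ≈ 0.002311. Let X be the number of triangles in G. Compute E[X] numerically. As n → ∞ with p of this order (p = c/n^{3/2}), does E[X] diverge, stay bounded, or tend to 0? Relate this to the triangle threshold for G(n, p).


Number of potential triangles: C(119, 3) = 273819.
Each occurs with probability p³ ≈ (0.002311)³ ≈ 1.23424802e-08.
By linearity: E[X] = C(119, 3)·p³ ≈ 273819 · 1.23424802e-08 ≈ 0.003380.
Since α = 3/2 > 1, p = c/n^{3/2} = o(1/n) is below the triangle threshold p ~ 1/n. Asymptotically E[X] ~ (c³/6)·n^{3(1−α)} = (3³/6)·n^{-1.5} → 0, so by Markov's inequality G has no triangles w.h.p.

E[X] ≈ 0.003380; in regime p = Θ(1/n^{3/2}) E[X] tends to 0 (below the triangle threshold p ~ 1/n).


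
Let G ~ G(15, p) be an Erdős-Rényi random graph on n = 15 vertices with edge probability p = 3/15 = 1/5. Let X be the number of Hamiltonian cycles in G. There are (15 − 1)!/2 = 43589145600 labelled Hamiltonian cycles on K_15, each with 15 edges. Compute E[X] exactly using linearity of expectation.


K_15 has (15 − 1)!/2 = 43589145600 labelled Hamiltonian cycles.
For each such Hamiltonian cycle H, let X_H = 1 if all 15 edges of H are present in G. Then P[X_H = 1] = p^{15} = (1/5)^{15} = 1/30517578125.
By linearity of expectation: E[X] = Σ_H E[X_H] = 43589145600 · p^{15} = 43589145600 · 1/30517578125 = 1743565824/1220703125.
Numerically: E[X] ≈ 1.42833.

E[X] = 43589145600 · (1/5)^{15} = 1743565824/1220703125 ≈ 1.42833.


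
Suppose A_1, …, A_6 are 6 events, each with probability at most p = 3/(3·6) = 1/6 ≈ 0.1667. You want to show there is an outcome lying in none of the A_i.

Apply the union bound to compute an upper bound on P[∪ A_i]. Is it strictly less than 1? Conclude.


Union bound: P[∪_{i=1}^{6} A_i] ≤ Σ_i P[A_i] ≤ 6·p = 6·(1/6) = 1.
Numerically: 1 ≈ 1.0000.
Is 1 < 1? NO.
Since the bound 1 is ≥ 1, the union bound is uninformative here; it does NOT by itself certify existence.

6·p = 1 ≈ 1.0000; existence NOT certified by the union bound.


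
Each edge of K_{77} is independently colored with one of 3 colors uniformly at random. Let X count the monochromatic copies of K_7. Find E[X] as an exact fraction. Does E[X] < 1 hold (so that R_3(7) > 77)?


E[X] = C(77, 7) · 3^{1 − 21} = 2404808340 · 3^{−20} = 2404808340/3486784401.
As a reduced fraction: E[X] = 801602780/1162261467 ≈ 0.690.
Is E[X] < 1? YES.
Since E[X] < 1, there exists a 3-coloring of K_{77} with no monochromatic K_7; hence R_3(7) > 77.

E[X] = 801602780/1162261467 ≈ 0.690; E[X] < 1, so R_3(7) > 77.


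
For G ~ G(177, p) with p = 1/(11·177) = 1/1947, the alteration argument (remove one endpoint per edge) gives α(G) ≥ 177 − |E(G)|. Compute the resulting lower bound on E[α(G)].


E[|E(G)|] = C(177, 2)·p = 15576 · (1/1947) = 8.
E[α(G)] ≥ n − E[|E(G)|] = 177 − 8 = 169.
Numerically: ≈ 169.000000.
(This is only a lower bound; the true E[α(G)] may be larger.)

E[α(G)] ≥ 169 ≈ 169.000000.


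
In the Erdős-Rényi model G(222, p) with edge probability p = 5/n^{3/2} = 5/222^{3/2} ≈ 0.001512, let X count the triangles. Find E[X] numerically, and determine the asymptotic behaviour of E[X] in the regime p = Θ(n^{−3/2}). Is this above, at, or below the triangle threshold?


Number of potential triangles: C(222, 3) = 1798940.
Each occurs with probability p³ ≈ (0.001512)³ ≈ 3.453994e-09.
By linearity: E[X] = C(222, 3)·p³ ≈ 1798940 · 3.453994e-09 ≈ 0.0062.
Since α = 3/2 > 1, p = c/n^{3/2} = o(1/n) is below the triangle threshold p ~ 1/n. Asymptotically E[X] ~ (c³/6)·n^{3(1−α)} = (5³/6)·n^{-1.5} → 0, so by Markov's inequality G has no triangles w.h.p.

E[X] ≈ 0.0062; in regime p = Θ(1/n^{3/2}) E[X] tends to 0 (below the triangle threshold p ~ 1/n).


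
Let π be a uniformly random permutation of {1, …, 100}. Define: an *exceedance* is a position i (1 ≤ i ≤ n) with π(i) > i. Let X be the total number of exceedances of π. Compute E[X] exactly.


Write X = Σ_{i=1}^{100} X_i, where X_i = 1_{π(i) > i}.
For each fixed i, π(i) is uniform over {1, …, 100} (marginal of a uniform permutation), so P[π(i) > i] = (n − i)/n. Summing: Σ_{i=1}^{100} (n − i)/n = (0 + 1 + … + 99)/100 = 100(100 − 1)/(2·100) = (100 − 1)/2.
Hence E[X] = Σ_{i=1}^{100} (100 − i)/100 = 99/2 ≈ 49.500.

E[X] = 99/2 = 49.500.


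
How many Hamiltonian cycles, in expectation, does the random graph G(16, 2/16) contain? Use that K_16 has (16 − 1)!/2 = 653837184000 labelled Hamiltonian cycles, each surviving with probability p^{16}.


K_16 has (16 − 1)!/2 = 653837184000 labelled Hamiltonian cycles.
For each such Hamiltonian cycle H, let X_H = 1 if all 16 edges of H are present in G. Then P[X_H = 1] = p^{16} = (1/8)^{16} = 1/281474976710656.
By linearity: E[X] = Σ_H E[X_H] = 653837184000 · p^{16} = 653837184000 · 1/281474976710656 = 638512875/274877906944.
Numerically: E[X] ≈ 0.0023229.

E[X] = 653837184000 · (1/8)^{16} = 638512875/274877906944 ≈ 0.0023229.


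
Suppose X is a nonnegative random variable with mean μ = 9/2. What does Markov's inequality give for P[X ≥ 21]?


μ = E[X] = 9/2, a = 21.
Markov: P[X ≥ 21] ≤ μ/a = (9/2)/21 = 3/14.
Numerically: ≈ 0.2143.
(Since a = 21 > μ = 4.5000, the bound 3/14 is < 1 and informative.)

P[X ≥ 21] ≤ 3/14 ≈ 0.2143.


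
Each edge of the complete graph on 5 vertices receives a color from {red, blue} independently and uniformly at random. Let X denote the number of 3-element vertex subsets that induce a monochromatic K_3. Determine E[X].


Let X = Σ_S X_S over the C(5, 3) = 10 subsets S of size 3, where X_S = 1 if the K_3 on S is monochromatic.
For a fixed S, the K_3 on S has C(3, 2) = 3 edges. P[all 3 edges red] = (1/2)^3, and likewise for blue, so P[monochromatic] = 2·(1/2)^3 = 2^{1 − 3} = 1/4.
By linearity: E[X] = C(5, 3) · 2^{1 − 3} = 10 · 1/4 = 5/2.
Numerically: E[X] ≈ 2.50000.

E[X] = C(5,3)·2^(1−C(3,2)) = 5/2 ≈ 2.50000.


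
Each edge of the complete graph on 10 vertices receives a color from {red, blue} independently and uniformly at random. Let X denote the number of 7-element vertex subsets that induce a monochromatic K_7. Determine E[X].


Let X = Σ_S X_S over the C(10, 7) = 120 subsets S of size 7, where X_S = 1 if the K_7 on S is monochromatic.
For a fixed S, the K_7 on S has C(7, 2) = 21 edges. P[all 21 edges red] = (1/2)^21, and likewise for blue, so P[monochromatic] = 2·(1/2)^21 = 2^{1 − 21} = 1/1048576.
By linearity of expectation: E[X] = C(10, 7) · 2^{1 − 21} = 120 · 1/1048576 = 15/131072.
Numerically: E[X] ≈ 0.000114.

E[X] = C(10,7)·2^(1−C(7,2)) = 15/131072 ≈ 0.000114.


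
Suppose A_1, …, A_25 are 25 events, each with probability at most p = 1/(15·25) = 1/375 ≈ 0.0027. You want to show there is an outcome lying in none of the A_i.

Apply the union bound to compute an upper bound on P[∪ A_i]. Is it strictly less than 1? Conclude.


Union bound: P[∪_{i=1}^{25} A_i] ≤ Σ_i P[A_i] ≤ 25·p = 25·(1/375) = 1/15.
Numerically: 1/15 ≈ 0.0667.
Is 1/15 < 1? YES.
Since P[∪ A_i] ≤ 1/15 < 1, the complement has P[∩ A_i^c] ≥ 1 − 1/15 = 14/15 > 0, so some outcome avoids every A_i.

25·p = 1/15 ≈ 0.0667; existence CERTIFIED by the union bound.


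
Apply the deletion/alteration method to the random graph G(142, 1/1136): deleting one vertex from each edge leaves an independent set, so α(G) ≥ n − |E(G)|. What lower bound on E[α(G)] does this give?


E[|E(G)|] = C(142, 2)·p = 10011 · (1/1136) = 141/16.
E[α(G)] ≥ n − E[|E(G)|] = 142 − 141/16 = 2131/16.
Numerically: ≈ 133.188.
(This is only a lower bound; the true E[α(G)] may be larger.)

E[α(G)] ≥ 2131/16 ≈ 133.188.


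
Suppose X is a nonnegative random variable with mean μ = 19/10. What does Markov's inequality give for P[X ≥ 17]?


μ = E[X] = 19/10, a = 17.
Markov: P[X ≥ 17] ≤ μ/a = (19/10)/17 = 19/170.
Numerically: ≈ 0.1118.
(Since a = 17 > μ = 1.9000, the bound 19/170 is < 1 and informative.)

P[X ≥ 17] ≤ 19/170 ≈ 0.1118.


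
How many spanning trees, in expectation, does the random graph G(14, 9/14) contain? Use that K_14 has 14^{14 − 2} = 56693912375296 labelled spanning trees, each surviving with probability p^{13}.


K_14 has 14^{14 − 2} = 56693912375296 labelled spanning trees.
For each such spanning tree H, let X_H = 1 if all 13 edges of H are present in G. Then P[X_H = 1] = p^{13} = (9/14)^{13} = 2541865828329/793714773254144.
By linearity of expectation: E[X] = Σ_H E[X_H] = 56693912375296 · p^{13} = 56693912375296 · 2541865828329/793714773254144 = 2541865828329/14.
Numerically: E[X] ≈ 1.816e+11.

E[X] = 56693912375296 · (9/14)^{13} = 2541865828329/14 ≈ 1.816e+11.


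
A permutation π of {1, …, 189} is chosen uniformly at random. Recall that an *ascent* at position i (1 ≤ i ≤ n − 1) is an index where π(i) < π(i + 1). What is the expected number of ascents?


Write X = Σ X_I over i = 1, …, 188, with X_I the indicator of one ascent.
There are 188 indicators.
For each fixed i, the pair (π(i), π(i+1)) is a uniformly random ordered pair of distinct values from {1, …, 189}; by symmetry P[π(i) < π(i+1)] = 1/2.
By linearity: E[X] = 188 · (1/2) = (189 − 1) · (1/2) = 94 ≈ 94.000000.

E[X] = 94 = 94.000000.


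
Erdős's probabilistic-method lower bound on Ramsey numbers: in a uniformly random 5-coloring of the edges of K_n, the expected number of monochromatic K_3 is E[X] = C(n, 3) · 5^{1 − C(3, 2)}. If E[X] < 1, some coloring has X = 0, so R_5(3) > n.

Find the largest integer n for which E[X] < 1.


We need C(n, 3) · 5^{1 − 3} < 1, i.e. C(n, 3) < 5^{3 − 1} = 25.
Check values of n near the boundary:
  n = 5: C(5, 3) = 10; 10 < 25? YES
  n = 6: C(6, 3) = 20; 20 < 25? YES
  n = 7: C(7, 3) = 35; 35 < 25? NO
  n = 8: C(8, 3) = 56; 56 < 25? NO
The largest n with C(n, 3) < 25 is n = 6 (where E[X] = 4/5 ≈ 0.8000000). Hence R_5(3) > 6, i.e. R_5(3) ≥ 7.

Largest n = 6; hence R_5(3) > 6.


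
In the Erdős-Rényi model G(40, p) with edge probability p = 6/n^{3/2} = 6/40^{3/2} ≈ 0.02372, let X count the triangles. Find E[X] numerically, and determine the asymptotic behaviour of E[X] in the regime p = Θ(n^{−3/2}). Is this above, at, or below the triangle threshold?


Number of potential triangles: C(40, 3) = 9880.
Each occurs with probability p³ ≈ (0.02372)³ ≈ 1.334086e-05.
By linearity: E[X] = C(40, 3)·p³ ≈ 9880 · 1.334086e-05 ≈ 0.1318.
Since α = 3/2 > 1, p = c/n^{3/2} = o(1/n) is below the triangle threshold p ~ 1/n. Asymptotically E[X] ~ (c³/6)·n^{3(1−α)} = (6³/6)·n^{-1.5} → 0, so by Markov's inequality G has no triangles w.h.p.

E[X] ≈ 0.1318; in regime p = Θ(1/n^{3/2}) E[X] tends to 0 (below the triangle threshold p ~ 1/n).


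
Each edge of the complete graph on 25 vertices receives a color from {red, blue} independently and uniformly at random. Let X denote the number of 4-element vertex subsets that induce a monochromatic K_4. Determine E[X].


Let X = Σ_S X_S over the C(25, 4) = 12650 subsets S of size 4, where X_S = 1 if the K_4 on S is monochromatic.
For a fixed S, the K_4 on S has C(4, 2) = 6 edges. P[all 6 edges red] = (1/2)^6, and likewise for blue, so P[monochromatic] = 2·(1/2)^6 = 2^{1 − 6} = 1/32.
Summing: E[X] = C(25, 4) · 2^{1 − 6} = 12650 · 1/32 = 6325/16.
Numerically: E[X] ≈ 395.3125.

E[X] = C(25,4)·2^(1−C(4,2)) = 6325/16 ≈ 395.3125.


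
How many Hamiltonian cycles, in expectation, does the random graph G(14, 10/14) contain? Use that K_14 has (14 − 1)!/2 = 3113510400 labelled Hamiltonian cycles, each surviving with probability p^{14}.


K_14 has (14 − 1)!/2 = 3113510400 labelled Hamiltonian cycles.
For each such Hamiltonian cycle H, let X_H = 1 if all 14 edges of H are present in G. Then P[X_H = 1] = p^{14} = (5/7)^{14} = 6103515625/678223072849.
By linearity of expectation: E[X] = Σ_H E[X_H] = 3113510400 · p^{14} = 3113510400 · 6103515625/678223072849 = 2714765625000000000/96889010407.
Numerically: E[X] ≈ 2.80193e+07.

E[X] = 3113510400 · (5/7)^{14} = 2714765625000000000/96889010407 ≈ 2.80193e+07.


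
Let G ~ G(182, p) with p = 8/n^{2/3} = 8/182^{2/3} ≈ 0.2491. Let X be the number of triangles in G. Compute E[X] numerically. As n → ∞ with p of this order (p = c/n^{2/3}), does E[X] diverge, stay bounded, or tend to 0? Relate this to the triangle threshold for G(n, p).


Number of potential triangles: C(182, 3) = 988260.
Each occurs with probability p³ ≈ (0.2491)³ ≈ 1.5457070e-02.
By linearity: E[X] = C(182, 3)·p³ ≈ 988260 · 1.5457070e-02 ≈ 15275.60440.
Since α = 2/3 < 1, p = c/n^{2/3} ≫ 1/n is above the triangle threshold p ~ 1/n. Asymptotically E[X] ~ (c³/6)·n^{3(1−α)} = (8³/6)·n^{1} → ∞; triangles are abundant w.h.p.

E[X] ≈ 15275.60440; in regime p = Θ(1/n^{2/3}) E[X] diverges (above the triangle threshold p ~ 1/n).
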